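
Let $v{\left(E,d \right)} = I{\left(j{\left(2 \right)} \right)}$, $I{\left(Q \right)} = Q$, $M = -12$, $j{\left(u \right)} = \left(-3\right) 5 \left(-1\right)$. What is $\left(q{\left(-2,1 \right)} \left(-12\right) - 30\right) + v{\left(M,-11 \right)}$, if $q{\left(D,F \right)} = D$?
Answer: $9$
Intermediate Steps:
$j{\left(u \right)} = 15$ ($j{\left(u \right)} = \left(-15\right) \left(-1\right) = 15$)
$v{\left(E,d \right)} = 15$
$\left(q{\left(-2,1 \right)} \left(-12\right) - 30\right) + v{\left(M,-11 \right)} = \left(\left(-2\right) \left(-12\right) - 30\right) + 15 = \left(24 - 30\right) + 15 = -6 + 15 = 9$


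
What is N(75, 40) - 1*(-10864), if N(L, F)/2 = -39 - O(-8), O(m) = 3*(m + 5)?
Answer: 10804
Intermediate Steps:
O(m) = 15 + 3*m (O(m) = 3*(5 + m) = 15 + 3*m)
N(L, F) = -60 (N(L, F) = 2*(-39 - (15 + 3*(-8))) = 2*(-39 - (15 - 24)) = 2*(-39 - 1*(-9)) = 2*(-39 + 9) = 2*(-30) = -60)
N(75, 40) - 1*(-10864) = -60 - 1*(-10864) = -60 + 10864 = 10804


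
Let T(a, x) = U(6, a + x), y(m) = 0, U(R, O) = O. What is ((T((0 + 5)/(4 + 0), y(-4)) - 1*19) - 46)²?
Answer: 65025/16 ≈ 4064.1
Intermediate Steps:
T(a, x) = a + x
((T((0 + 5)/(4 + 0), y(-4)) - 1*19) - 46)² = ((((0 + 5)/(4 + 0) + 0) - 1*19) - 46)² = (((5/4 + 0) - 19) - 46)² = ((5/4 - 19) - 46)² = (-71/4 - 46)² = (-255/4)² = 65025/16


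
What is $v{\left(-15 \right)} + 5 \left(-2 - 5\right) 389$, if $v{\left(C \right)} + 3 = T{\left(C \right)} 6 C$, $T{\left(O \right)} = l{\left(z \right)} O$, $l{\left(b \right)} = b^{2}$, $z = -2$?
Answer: $-8218$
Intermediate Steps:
$T{\left(O \right)} = 4 O$ ($T{\left(O \right)} = \left(-2\right)^{2} O = 4 O$)
$v{\left(C \right)} = -3 + 24 C^{2}$ ($v{\left(C \right)} = -3 + 4 C 6 C = -3 + 24 C C = -3 + 24 C^{2}$)
$v{\left(-15 \right)} + 5 \left(-2 - 5\right) 389 = \left(-3 + 24 \left(-15\right)^{2}\right) + 5 \left(-2 - 5\right) 389 = \left(-3 + 24 \cdot 225\right) + 5 \left(-7\right) 389 = \left(-3 + 5400\right) - 13615 = 5397 - 13615 = -8218$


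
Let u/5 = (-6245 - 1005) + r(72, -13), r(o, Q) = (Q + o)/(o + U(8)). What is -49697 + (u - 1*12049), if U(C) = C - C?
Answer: -7055417/72 ≈ -97992.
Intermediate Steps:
U(C) = 0
r(o, Q) = (Q + o)/o (r(o, Q) = (Q + o)/(o + 0) = (Q + o)/o)
u = -2609705/72 (u = 5*((-6245 - 1005) + (-13 + 72)/72) = 5*(-7250 + (1/72)*59) = 5*(-7250 + 59/72) = 5*(-521941/72) = -2609705/72 ≈ -36246.)
-49697 + (u - 1*12049) = -49697 + (-2609705/72 - 1*12049) = -49697 + (-2609705/72 - 12049) = -49697 - 3477233/72 = -7055417/72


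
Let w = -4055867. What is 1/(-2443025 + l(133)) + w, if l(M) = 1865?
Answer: -9901020285721/2441160 ≈ -4.0559e+6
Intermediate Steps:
1/(-2443025 + l(133)) + w = 1/(-2443025 + 1865) - 4055867 = 1/(-2441160) - 4055867 = -1/2441160 - 4055867 = -9901020285721/2441160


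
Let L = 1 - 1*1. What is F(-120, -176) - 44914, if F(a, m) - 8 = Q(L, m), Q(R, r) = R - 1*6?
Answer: -44912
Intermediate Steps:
L = 0 (L = 1 - 1 = 0)
Q(R, r) = -6 + R (Q(R, r) = R - 6 = -6 + R)
F(a, m) = 2 (F(a, m) = 8 + (-6 + 0) = 8 - 6 = 2)
F(-120, -176) - 44914 = 2 - 44914 = -44912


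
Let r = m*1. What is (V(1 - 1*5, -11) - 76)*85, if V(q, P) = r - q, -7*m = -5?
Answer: -42415/7 ≈ -6059.3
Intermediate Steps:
m = 5/7 (m = -⅐*(-5) = 5/7 ≈ 0.71429)
r = 5/7 (r = (5/7)*1 = 5/7 ≈ 0.71429)
V(q, P) = 5/7 - q
(V(1 - 1*5, -11) - 76)*85 = ((5/7 - (1 - 1*5)) - 76)*85 = ((5/7 - (1 - 5)) - 76)*85 = ((5/7 - 1*(-4)) - 76)*85 = ((5/7 + 4) - 76)*85 = (33/7 - 76)*85 = -499/7*85 = -42415/7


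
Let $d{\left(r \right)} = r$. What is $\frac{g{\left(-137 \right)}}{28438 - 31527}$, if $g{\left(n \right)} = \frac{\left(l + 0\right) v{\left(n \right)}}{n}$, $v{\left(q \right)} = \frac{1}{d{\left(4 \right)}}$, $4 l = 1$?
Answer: $\frac{1}{6771088} \approx 1.4769 \cdot 10^{-7}$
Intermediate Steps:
$l = \frac{1}{4}$ ($l = \frac{1}{4} \cdot 1 = \frac{1}{4} \approx 0.25$)
$v{\left(q \right)} = \frac{1}{4}$
$g{\left(n \right)} = \frac{1}{16 n}$ ($g{\left(n \right)} = \frac{\left(\frac{1}{4} + 0\right) \frac{1}{4}}{n} = \frac{\frac{1}{4} \cdot \frac{1}{4}}{n} = \frac{1}{16 n}$)
$\frac{g{\left(-137 \right)}}{28438 - 31527} = \frac{\frac{1}{16} \frac{1}{-137}}{28438 - 31527} = \frac{\frac{1}{16} \left(- \frac{1}{137}\right)}{28438 - 31527} = - \frac{1}{2192 \left(-3089\right)} = \left(- \frac{1}{2192}\right) \left(- \frac{1}{3089}\right) = \frac{1}{6771088}$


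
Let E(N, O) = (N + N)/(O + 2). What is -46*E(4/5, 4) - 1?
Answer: -199/15 ≈ -13.267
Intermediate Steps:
E(N, O) = 2*N/(2 + O) (E(N, O) = (2*N)/(2 + O) = 2*N/(2 + O))
-46*E(4/5, 4) - 1 = -92*4/5/(2 + 4) - 1 = -92*4*(1/5)/6 - 1 = -92*4/(5*6) - 1 = -46*4/15 - 1 = -184/15 - 1 = -199/15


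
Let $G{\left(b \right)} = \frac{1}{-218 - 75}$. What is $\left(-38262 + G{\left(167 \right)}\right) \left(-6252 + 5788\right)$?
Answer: $\frac{5201795888}{293} \approx 1.7754 \cdot 10^{7}$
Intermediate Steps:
$G{\left(b \right)} = - \frac{1}{293}$ ($G{\left(b \right)} = \frac{1}{-293} = - \frac{1}{293}$)
$\left(-38262 + G{\left(167 \right)}\right) \left(-6252 + 5788\right) = \left(-38262 - \frac{1}{293}\right) \left(-6252 + 5788\right) = \left(- \frac{11210767}{293}\right) \left(-464\right) = \frac{5201795888}{293}$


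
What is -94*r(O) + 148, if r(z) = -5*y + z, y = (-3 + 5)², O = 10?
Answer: 1088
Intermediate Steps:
y = 4 (y = 2² = 4)
r(z) = -20 + z (r(z) = -5*4 + z = -20 + z)
-94*r(O) + 148 = -94*(-20 + 10) + 148 = -94*(-10) + 148 = 940 + 148 = 1088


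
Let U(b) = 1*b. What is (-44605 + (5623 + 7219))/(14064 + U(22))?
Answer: -31763/14086 ≈ -2.2549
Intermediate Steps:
U(b) = b
(-44605 + (5623 + 7219))/(14064 + U(22)) = (-44605 + (5623 + 7219))/(14064 + 22) = (-44605 + 12842)/14086 = -31763*1/14086 = -31763/14086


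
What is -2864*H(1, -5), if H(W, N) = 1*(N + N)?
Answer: 28640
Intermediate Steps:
H(W, N) = 2*N (H(W, N) = 1*(2*N) = 2*N)
-2864*H(1, -5) = -5728*(-5) = -2864*(-10) = 28640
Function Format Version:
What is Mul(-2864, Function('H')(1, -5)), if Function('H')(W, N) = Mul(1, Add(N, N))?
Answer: 28640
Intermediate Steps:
Function('H')(W, N) = Mul(2, N) (Function('H')(W, N) = Mul(1, Mul(2, N)) = Mul(2, N))
Mul(-2864, Function('H')(1, -5)) = Mul(-2864, Mul(2, -5)) = Mul(-2864, -10) = 28640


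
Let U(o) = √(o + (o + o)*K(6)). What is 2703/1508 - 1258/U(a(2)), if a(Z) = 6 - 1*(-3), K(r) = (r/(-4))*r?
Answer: 2703/1508 + 74*I*√17/3 ≈ 1.7924 + 101.7*I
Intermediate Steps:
K(r) = -r²/4 (K(r) = (r*(-¼))*r = (-r/4)*r = -r²/4)
a(Z) = 9 (a(Z) = 6 + 3 = 9)
U(o) = √17*√(-o) (U(o) = √(o + (o + o)*(-¼*6²)) = √(o + (2*o)*(-¼*36)) = √(o + (2*o)*(-9)) = √(o - 18*o) = √(-17*o) = √17*√(-o))
2703/1508 - 1258/U(a(2)) = 2703/1508 - 1258*(-I*√17/51) = 2703/1508 - (-74)*I*√17/3 = 2703/1508 + 74*I*√17/3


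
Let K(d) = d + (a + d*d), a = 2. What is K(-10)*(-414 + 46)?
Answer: -33856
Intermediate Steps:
K(d) = 2 + d + d² (K(d) = d + (2 + d*d) = d + (2 + d²) = 2 + d + d²)
K(-10)*(-414 + 46) = (2 - 10 + (-10)²)*(-414 + 46) = (2 - 10 + 100)*(-368) = 92*(-368) = -33856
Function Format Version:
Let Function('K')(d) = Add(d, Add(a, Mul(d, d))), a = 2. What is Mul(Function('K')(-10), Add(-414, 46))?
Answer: -33856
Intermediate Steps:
Function('K')(d) = Add(2, d, Pow(d, 2)) (Function('K')(d) = Add(d, Add(2, Mul(d, d))) = Add(d, Add(2, Pow(d, 2))) = Add(2, d, Pow(d, 2)))
Mul(Function('K')(-10), Add(-414, 46)) = Mul(Add(2, -10, Pow(-10, 2)), Add(-414, 46)) = Mul(Add(2, -10, 100), -368) = Mul(92, -368) = -33856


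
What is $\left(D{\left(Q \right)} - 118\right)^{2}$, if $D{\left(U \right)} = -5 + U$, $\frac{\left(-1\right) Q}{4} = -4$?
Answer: $11449$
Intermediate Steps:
$Q = 16$ ($Q = \left(-4\right) \left(-4\right) = 16$)
$\left(D{\left(Q \right)} - 118\right)^{2} = \left(\left(-5 + 16\right) - 118\right)^{2} = \left(11 - 118\right)^{2} = \left(-107\right)^{2} = 11449$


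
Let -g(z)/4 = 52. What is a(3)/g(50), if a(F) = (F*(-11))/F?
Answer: 11/208 ≈ 0.052885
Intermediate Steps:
g(z) = -208 (g(z) = -4*52 = -208)
a(F) = -11 (a(F) = (-11*F)/F = -11)
a(3)/g(50) = -11/(-208) = -11*(-1/208) = 11/208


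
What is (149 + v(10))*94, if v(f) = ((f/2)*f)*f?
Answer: 61006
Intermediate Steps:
v(f) = f**3/2 (v(f) = ((f*(1/2))*f)*f = ((f/2)*f)*f = (f**2/2)*f = f**3/2)
(149 + v(10))*94 = (149 + (1/2)*10**3)*94 = (149 + (1/2)*1000)*94 = (149 + 500)*94 = 649*94 = 61006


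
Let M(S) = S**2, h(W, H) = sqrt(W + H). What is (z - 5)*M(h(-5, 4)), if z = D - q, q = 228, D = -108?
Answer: 341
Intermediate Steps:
h(W, H) = sqrt(H + W)
z = -336 (z = -108 - 1*228 = -108 - 228 = -336)
(z - 5)*M(h(-5, 4)) = (-336 - 5)*(sqrt(4 - 5))**2 = -341*(sqrt(-1))**2 = -341*I**2 = -341*(-1) = 341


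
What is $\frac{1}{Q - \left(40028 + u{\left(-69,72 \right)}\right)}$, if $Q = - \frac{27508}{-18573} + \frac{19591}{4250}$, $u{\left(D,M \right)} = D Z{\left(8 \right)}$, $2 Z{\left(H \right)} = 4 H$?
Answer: $- \frac{78935250}{3071994898357} \approx -2.5695 \cdot 10^{-5}$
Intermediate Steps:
$Z{\left(H \right)} = 2 H$ ($Z{\left(H \right)} = \frac{4 H}{2} = 2 H$)
$u{\left(D,M \right)} = 16 D$ ($u{\left(D,M \right)} = D 2 \cdot 8 = D 16 = 16 D$)
$Q = \frac{480772643}{78935250}$ ($Q = \left(-27508\right) \left(- \frac{1}{18573}\right) + 19591 \cdot \frac{1}{4250} = \frac{27508}{18573} + \frac{19591}{4250} = \frac{480772643}{78935250} \approx 6.0907$)
$\frac{1}{Q - \left(40028 + u{\left(-69,72 \right)}\right)} = \frac{1}{\frac{480772643}{78935250} - \left(40028 + 16 \left(-69\right)\right)} = \frac{1}{\frac{480772643}{78935250} - 38924} = \frac{1}{- \frac{3071994898357}{78935250}} = - \frac{78935250}{3071994898357}$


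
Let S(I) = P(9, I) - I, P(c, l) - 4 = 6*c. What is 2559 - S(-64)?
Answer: 2437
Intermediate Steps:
P(c, l) = 4 + 6*c
S(I) = 58 - I (S(I) = (4 + 6*9) - I = (4 + 54) - I = 58 - I)
2559 - S(-64) = 2559 - (58 - 1*(-64)) = 2559 - (58 + 64) = 2559 - 1*122 = 2559 - 122 = 2437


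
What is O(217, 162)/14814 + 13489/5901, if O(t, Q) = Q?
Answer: 1593508/693789 ≈ 2.2968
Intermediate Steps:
O(217, 162)/14814 + 13489/5901 = 162/14814 + 13489/5901 = 162*(1/14814) + 13489*(1/5901) = 9/823 + 1927/843 = 1593508/693789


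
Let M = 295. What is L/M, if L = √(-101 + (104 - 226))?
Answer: I*√223/295 ≈ 0.050621*I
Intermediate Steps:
L = I*√223 (L = √(-101 - 122) = √(-223) = I*√223 ≈ 14.933*I)
L/M = (I*√223)/295 = (I*√223)*(1/295) = I*√223/295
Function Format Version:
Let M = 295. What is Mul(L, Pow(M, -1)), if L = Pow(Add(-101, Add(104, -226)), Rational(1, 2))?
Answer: Mul(Rational(1, 295), I, Pow(223, Rational(1, 2))) ≈ Mul(0.050621, I)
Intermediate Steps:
L = Mul(I, Pow(223, Rational(1, 2))) (L = Pow(Add(-101, -122), Rational(1, 2)) = Pow(-223, Rational(1, 2)) = Mul(I, Pow(223, Rational(1, 2))) ≈ Mul(14.933, I))
Mul(L, Pow(M, -1)) = Mul(Mul(I, Pow(223, Rational(1, 2))), Pow(295, -1)) = Mul(Mul(I, Pow(223, Rational(1, 2))), Rational(1, 295)) = Mul(Rational(1, 295), I, Pow(223, Rational(1, 2)))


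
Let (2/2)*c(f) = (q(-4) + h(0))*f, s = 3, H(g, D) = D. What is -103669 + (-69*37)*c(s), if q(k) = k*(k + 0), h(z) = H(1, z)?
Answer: -226213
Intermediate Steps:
h(z) = z
q(k) = k**2 (q(k) = k*k = k**2)
c(f) = 16*f (c(f) = ((-4)**2 + 0)*f = (16 + 0)*f = 16*f)
-103669 + (-69*37)*c(s) = -103669 + (-69*37)*(16*3) = -103669 - 2553*48 = -103669 - 122544 = -226213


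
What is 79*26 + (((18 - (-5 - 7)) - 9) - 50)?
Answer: 2025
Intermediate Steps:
79*26 + (((18 - (-5 - 7)) - 9) - 50) = 2054 + (((18 - 1*(-12)) - 9) - 50) = 2054 + (((18 + 12) - 9) - 50) = 2054 + ((30 - 9) - 50) = 2054 + (21 - 50) = 2054 - 29 = 2025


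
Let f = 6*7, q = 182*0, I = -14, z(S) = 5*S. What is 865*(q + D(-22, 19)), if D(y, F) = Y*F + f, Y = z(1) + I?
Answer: -111585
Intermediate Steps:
q = 0
f = 42
Y = -9 (Y = 5*1 - 14 = 5 - 14 = -9)
D(y, F) = 42 - 9*F (D(y, F) = -9*F + 42 = 42 - 9*F)
865*(q + D(-22, 19)) = 865*(0 + (42 - 9*19)) = 865*(0 + (42 - 171)) = 865*(0 - 129) = 865*(-129) = -111585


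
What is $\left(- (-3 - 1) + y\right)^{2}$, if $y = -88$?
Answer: $7056$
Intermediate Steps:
$\left(- (-3 - 1) + y\right)^{2} = \left(- (-3 - 1) - 88\right)^{2} = \left(\left(-1\right) \left(-4\right) - 88\right)^{2} = \left(4 - 88\right)^{2} = \left(-84\right)^{2} = 7056$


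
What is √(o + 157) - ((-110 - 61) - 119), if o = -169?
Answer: 290 + 2*I*√3 ≈ 290.0 + 3.4641*I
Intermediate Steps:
√(o + 157) - ((-110 - 61) - 119) = √(-169 + 157) - ((-110 - 61) - 119) = √(-12) - (-171 - 119) = 2*I*√3 - 1*(-290) = 2*I*√3 + 290 = 290 + 2*I*√3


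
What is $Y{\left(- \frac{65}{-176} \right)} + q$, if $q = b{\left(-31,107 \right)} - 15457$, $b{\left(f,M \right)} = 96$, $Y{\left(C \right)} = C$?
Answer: $- \frac{2703471}{176} \approx -15361.0$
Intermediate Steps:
$q = -15361$ ($q = 96 - 15457 = -15361$)
$Y{\left(- \frac{65}{-176} \right)} + q = - \frac{65}{-176} - 15361 = \left(-65\right) \left(- \frac{1}{176}\right) - 15361 = \frac{65}{176} - 15361 = - \frac{2703471}{176}$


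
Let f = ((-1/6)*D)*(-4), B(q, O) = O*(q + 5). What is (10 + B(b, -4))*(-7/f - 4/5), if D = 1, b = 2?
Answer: 1017/5 ≈ 203.40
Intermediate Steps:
B(q, O) = O*(5 + q)
f = ⅔ (f = (-1/6*1)*(-4) = (-1*⅙*1)*(-4) = -⅙*1*(-4) = -⅙*(-4) = ⅔ ≈ 0.66667)
(10 + B(b, -4))*(-7/f - 4/5) = (10 - 4*(5 + 2))*(-7/⅔ - 4/5) = (10 - 4*7)*(-7*3/2 - 4*⅕) = (10 - 28)*(-21/2 - ⅘) = -18*(-113/10) = 1017/5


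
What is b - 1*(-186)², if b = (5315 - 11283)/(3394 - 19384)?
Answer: -276592036/7995 ≈ -34596.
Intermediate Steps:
b = 2984/7995 (b = -5968/(-15990) = -5968*(-1/15990) = 2984/7995 ≈ 0.37323)
b - 1*(-186)² = 2984/7995 - 1*(-186)² = 2984/7995 - 1*34596 = 2984/7995 - 34596 = -276592036/7995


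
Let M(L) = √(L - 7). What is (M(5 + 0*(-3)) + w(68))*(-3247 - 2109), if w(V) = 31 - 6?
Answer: -133900 - 5356*I*√2 ≈ -1.339e+5 - 7574.5*I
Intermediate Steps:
M(L) = √(-7 + L)
w(V) = 25
(M(5 + 0*(-3)) + w(68))*(-3247 - 2109) = (√(-7 + (5 + 0*(-3))) + 25)*(-3247 - 2109) = (√(-7 + (5 + 0)) + 25)*(-5356) = (√(-7 + 5) + 25)*(-5356) = (√(-2) + 25)*(-5356) = (I*√2 + 25)*(-5356) = (25 + I*√2)*(-5356) = -133900 - 5356*I*√2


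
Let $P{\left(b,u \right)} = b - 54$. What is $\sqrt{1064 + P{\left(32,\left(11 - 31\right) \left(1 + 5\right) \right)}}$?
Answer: $\sqrt{1042} \approx 32.28$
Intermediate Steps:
$P{\left(b,u \right)} = -54 + b$
$\sqrt{1064 + P{\left(32,\left(11 - 31\right) \left(1 + 5\right) \right)}} = \sqrt{1064 + \left(-54 + 32\right)} = \sqrt{1064 - 22} = \sqrt{1042}$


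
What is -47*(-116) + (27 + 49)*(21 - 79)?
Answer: 1044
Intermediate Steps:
-47*(-116) + (27 + 49)*(21 - 79) = 5452 + 76*(-58) = 5452 - 4408 = 1044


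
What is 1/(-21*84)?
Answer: -1/1764 ≈ -0.00056689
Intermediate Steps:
1/(-21*84) = 1/(-1764) = -1/1764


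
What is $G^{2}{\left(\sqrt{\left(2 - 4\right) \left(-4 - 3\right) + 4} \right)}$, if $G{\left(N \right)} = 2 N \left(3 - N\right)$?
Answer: $1944 - 1296 \sqrt{2} \approx 111.18$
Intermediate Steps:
$G{\left(N \right)} = 2 N \left(3 - N\right)$
$G^{2}{\left(\sqrt{\left(2 - 4\right) \left(-4 - 3\right) + 4} \right)} = \left(2 \sqrt{\left(2 - 4\right) \left(-4 - 3\right) + 4} \left(3 - \sqrt{\left(2 - 4\right) \left(-4 - 3\right) + 4}\right)\right)^{2} = \left(2 \sqrt{\left(-2\right) \left(-7\right) + 4} \left(3 - \sqrt{\left(-2\right) \left(-7\right) + 4}\right)\right)^{2} = \left(2 \sqrt{14 + 4} \left(3 - \sqrt{14 + 4}\right)\right)^{2} = \left(2 \sqrt{18} \left(3 - \sqrt{18}\right)\right)^{2} = \left(2 \cdot 3 \sqrt{2} \left(3 - 3 \sqrt{2}\right)\right)^{2} = \left(6 \sqrt{2} \left(3 - 3 \sqrt{2}\right)\right)^{2} = 72 \left(3 - 3 \sqrt{2}\right)^{2}$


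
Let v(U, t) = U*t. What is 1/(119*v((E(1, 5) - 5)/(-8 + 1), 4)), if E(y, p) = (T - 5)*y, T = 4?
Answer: 1/408 ≈ 0.0024510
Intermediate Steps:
E(y, p) = -y (E(y, p) = (4 - 5)*y = -y)
1/(119*v((E(1, 5) - 5)/(-8 + 1), 4)) = 1/(119*(((-1*1 - 5)/(-8 + 1))*4)) = 1/(119*(((-1 - 5)/(-7))*4)) = 1/(119*(-6*(-⅐)*4)) = 1/(119*((6/7)*4)) = 1/(119*(24/7)) = 1/408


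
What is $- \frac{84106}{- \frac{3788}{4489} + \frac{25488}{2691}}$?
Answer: $- \frac{56443999183}{5790118} \approx -9748.3$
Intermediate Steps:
$- \frac{84106}{- \frac{3788}{4489} + \frac{25488}{2691}} = - \frac{84106}{\left(-3788\right) \frac{1}{4489} + 25488 \cdot \frac{1}{2691}} = - \frac{84106}{- \frac{3788}{4489} + \frac{2832}{299}} = - \frac{84106}{\frac{11580236}{1342211}} = \left(-84106\right) \frac{1342211}{11580236} = - \frac{56443999183}{5790118}$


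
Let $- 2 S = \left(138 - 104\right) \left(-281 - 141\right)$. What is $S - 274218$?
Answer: $-267044$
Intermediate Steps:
$S = 7174$ ($S = - \frac{\left(138 - 104\right) \left(-281 - 141\right)}{2} = - \frac{\left(138 - 104\right) \left(-422\right)}{2} = - \frac{34 \left(-422\right)}{2} = \left(- \frac{1}{2}\right) \left(-14348\right) = 7174$)
$S - 274218 = 7174 - 274218 = -267044$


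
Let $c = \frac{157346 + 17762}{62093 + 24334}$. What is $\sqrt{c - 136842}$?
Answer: $\frac{i \sqrt{12619055210542}}{9603} \approx 369.92 i$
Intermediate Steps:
$c = \frac{175108}{86427} \approx 2.0261$
$\sqrt{c - 136842} = \sqrt{\frac{175108}{86427} - 136842} = \sqrt{- \frac{11826668426}{86427}} = \frac{i \sqrt{12619055210542}}{9603}$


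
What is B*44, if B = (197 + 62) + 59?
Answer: 13992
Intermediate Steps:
B = 318 (B = 259 + 59 = 318)
B*44 = 318*44 = 13992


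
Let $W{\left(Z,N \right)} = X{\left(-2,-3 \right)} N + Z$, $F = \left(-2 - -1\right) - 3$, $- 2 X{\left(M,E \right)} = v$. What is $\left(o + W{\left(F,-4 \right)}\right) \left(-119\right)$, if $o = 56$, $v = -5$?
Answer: $-4998$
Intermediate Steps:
$X{\left(M,E \right)} = \frac{5}{2}$ ($X{\left(M,E \right)} = \left(- \frac{1}{2}\right) \left(-5\right) = \frac{5}{2}$)
$F = -4$ ($F = \left(-2 + 1\right) - 3 = -1 - 3 = -4$)
$W{\left(Z,N \right)} = Z + \frac{5 N}{2}$ ($W{\left(Z,N \right)} = \frac{5 N}{2} + Z = Z + \frac{5 N}{2}$)
$\left(o + W{\left(F,-4 \right)}\right) \left(-119\right) = \left(56 + \left(-4 + \frac{5}{2} \left(-4\right)\right)\right) \left(-119\right) = \left(56 - 14\right) \left(-119\right) = 42 \left(-119\right) = -4998$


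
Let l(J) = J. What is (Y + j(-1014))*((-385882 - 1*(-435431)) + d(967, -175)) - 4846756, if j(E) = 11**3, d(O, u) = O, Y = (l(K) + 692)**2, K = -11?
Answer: 23489740716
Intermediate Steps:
Y = 463761 (Y = (-11 + 692)**2 = 681**2 = 463761)
j(E) = 1331
(Y + j(-1014))*((-385882 - 1*(-435431)) + d(967, -175)) - 4846756 = (463761 + 1331)*((-385882 - 1*(-435431)) + 967) - 4846756 = 465092*((-385882 + 435431) + 967) - 4846756 = 465092*(49549 + 967) - 4846756 = 465092*50516 - 4846756 = 23494587472 - 4846756 = 23489740716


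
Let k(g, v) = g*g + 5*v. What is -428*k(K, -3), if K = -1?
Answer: 5992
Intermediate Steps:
k(g, v) = g² + 5*v
-428*k(K, -3) = -428*((-1)² + 5*(-3)) = -428*(1 - 15) = -428*(-14) = 5992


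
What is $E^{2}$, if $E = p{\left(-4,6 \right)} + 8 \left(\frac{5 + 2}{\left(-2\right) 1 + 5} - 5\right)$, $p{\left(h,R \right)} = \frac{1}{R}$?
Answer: $\frac{16129}{36} \approx 448.03$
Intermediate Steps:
$E = - \frac{127}{6}$ ($E = \frac{1}{6} + 8 \left(\frac{5 + 2}{\left(-2\right) 1 + 5} - 5\right) = \frac{1}{6} + 8 \left(\frac{7}{-2 + 5} - 5\right) = \frac{1}{6} + 8 \left(\frac{7}{3} - 5\right) = \frac{1}{6} + 8 \left(- \frac{8}{3}\right) = \frac{1}{6} - \frac{64}{3} = - \frac{127}{6} \approx -21.167$)
$E^{2} = \left(- \frac{127}{6}\right)^{2} = \frac{16129}{36}$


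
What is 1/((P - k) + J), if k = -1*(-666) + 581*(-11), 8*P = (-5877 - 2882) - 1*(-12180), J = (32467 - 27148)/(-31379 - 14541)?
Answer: 45920/282523221 ≈ 0.00016254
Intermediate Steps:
J = -5319/45920 (J = 5319/(-45920) = 5319*(-1/45920) = -5319/45920 ≈ -0.11583)
P = 3421/8 (P = ((-5877 - 2882) - 1*(-12180))/8 = (-8759 + 12180)/8 = (⅛)*3421 = 3421/8 ≈ 427.63)
k = -5725 (k = 666 - 6391 = -5725)
1/((P - k) + J) = 1/((3421/8 - 1*(-5725)) - 5319/45920) = 1/((3421/8 + 5725) - 5319/45920) = 1/(49221/8 - 5319/45920) = 1/(282523221/45920) = 45920/282523221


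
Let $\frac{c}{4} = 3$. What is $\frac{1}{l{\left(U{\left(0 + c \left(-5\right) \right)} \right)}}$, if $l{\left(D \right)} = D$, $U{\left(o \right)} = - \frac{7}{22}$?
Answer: $- \frac{22}{7} \approx -3.1429$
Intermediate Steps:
$c = 12$ ($c = 4 \cdot 3 = 12$)
$U{\left(o \right)} = - \frac{7}{22}$ ($U{\left(o \right)} = \left(-7\right) \frac{1}{22} = - \frac{7}{22}$)
$\frac{1}{l{\left(U{\left(0 + c \left(-5\right) \right)} \right)}} = \frac{1}{- \frac{7}{22}} = - \frac{22}{7}$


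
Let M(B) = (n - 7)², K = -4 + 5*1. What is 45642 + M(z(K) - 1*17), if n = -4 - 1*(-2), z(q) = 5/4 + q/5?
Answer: 45723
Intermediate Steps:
K = 1 (K = -4 + 5 = 1)
z(q) = 5/4 + q/5 (z(q) = 5*(¼) + q*(⅕) = 5/4 + q/5)
n = -2 (n = -4 + 2 = -2)
M(B) = 81 (M(B) = (-2 - 7)² = (-9)² = 81)
45642 + M(z(K) - 1*17) = 45642 + 81 = 45723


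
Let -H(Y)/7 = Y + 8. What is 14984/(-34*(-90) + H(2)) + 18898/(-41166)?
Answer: 140081581/30771585 ≈ 4.5523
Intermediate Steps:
H(Y) = -56 - 7*Y (H(Y) = -7*(Y + 8) = -7*(8 + Y) = -56 - 7*Y)
14984/(-34*(-90) + H(2)) + 18898/(-41166) = 14984/(-34*(-90) + (-56 - 7*2)) + 18898/(-41166) = 14984/(3060 + (-56 - 14)) + 18898*(-1/41166) = 14984/(3060 - 70) - 9449/20583 = 14984/2990 - 9449/20583 = 14984*(1/2990) - 9449/20583 = 7492/1495 - 9449/20583 = 140081581/30771585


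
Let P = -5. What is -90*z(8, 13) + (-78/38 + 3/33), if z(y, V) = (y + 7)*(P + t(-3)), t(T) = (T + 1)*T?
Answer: -282560/209 ≈ -1352.0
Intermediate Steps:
t(T) = T*(1 + T) (t(T) = (1 + T)*T = T*(1 + T))
z(y, V) = 7 + y (z(y, V) = (y + 7)*(-5 - 3*(1 - 3)) = (7 + y)*(-5 - 3*(-2)) = (7 + y)*(-5 + 6) = (7 + y)*1 = 7 + y)
-90*z(8, 13) + (-78/38 + 3/33) = -90*(7 + 8) + (-78/38 + 3/33) = -90*15 + (-78*1/38 + 3*(1/33)) = -1350 + (-39/19 + 1/11) = -1350 - 410/209 = -282560/209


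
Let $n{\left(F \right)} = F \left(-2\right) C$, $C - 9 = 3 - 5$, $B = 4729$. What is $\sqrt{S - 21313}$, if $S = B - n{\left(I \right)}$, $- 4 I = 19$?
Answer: $\frac{i \sqrt{66602}}{2} \approx 129.04 i$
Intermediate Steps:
$C = 7$ ($C = 9 + \left(3 - 5\right) = 9 - 2 = 7$)
$I = - \frac{19}{4}$ ($I = \left(- \frac{1}{4}\right) 19 = - \frac{19}{4} \approx -4.75$)
$n{\left(F \right)} = - 14 F$ ($n{\left(F \right)} = F \left(-2\right) 7 = - 2 F 7 = - 14 F$)
$S = \frac{9325}{2}$ ($S = 4729 - \left(-14\right) \left(- \frac{19}{4}\right) = 4729 - \frac{133}{2} = \frac{9325}{2} \approx 4662.5$)
$\sqrt{S - 21313} = \sqrt{\frac{9325}{2} - 21313} = \sqrt{- \frac{33301}{2}} = \frac{i \sqrt{66602}}{2}$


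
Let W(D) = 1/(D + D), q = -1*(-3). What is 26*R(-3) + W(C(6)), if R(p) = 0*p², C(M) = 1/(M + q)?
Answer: 9/2 ≈ 4.5000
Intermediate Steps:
q = 3
C(M) = 1/(3 + M) (C(M) = 1/(M + 3) = 1/(3 + M))
W(D) = 1/(2*D)
R(p) = 0
26*R(-3) + W(C(6)) = 26*0 + 1/(2*(1/(3 + 6))) = 0 + 1/(2*(1/9)) = 0 + 1/(2*(⅑)) = 0 + (½)*9 = 0 + 9/2 = 9/2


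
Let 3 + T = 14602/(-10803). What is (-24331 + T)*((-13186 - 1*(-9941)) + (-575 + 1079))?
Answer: 720594657764/10803 ≈ 6.6703e+7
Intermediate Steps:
T = -47011/10803 (T = -3 + 14602/(-10803) = -3 + 14602*(-1/10803) = -3 - 14602/10803 = -47011/10803 ≈ -4.3517)
(-24331 + T)*((-13186 - 1*(-9941)) + (-575 + 1079)) = (-24331 - 47011/10803)*((-13186 - 1*(-9941)) + (-575 + 1079)) = -262894804*((-13186 + 9941) + 504)/10803 = -262894804*(-3245 + 504)/10803 = -262894804/10803*(-2741) = 720594657764/10803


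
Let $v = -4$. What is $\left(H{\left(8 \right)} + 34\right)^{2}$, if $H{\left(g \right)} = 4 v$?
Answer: $324$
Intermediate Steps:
$H{\left(g \right)} = -16$ ($H{\left(g \right)} = 4 \left(-4\right) = -16$)
$\left(H{\left(8 \right)} + 34\right)^{2} = \left(-16 + 34\right)^{2} = 18^{2} = 324$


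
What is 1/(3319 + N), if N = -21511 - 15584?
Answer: -1/33776 ≈ -2.9607e-5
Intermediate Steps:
N = -37095
1/(3319 + N) = 1/(3319 - 37095) = 1/(-33776) = -1/33776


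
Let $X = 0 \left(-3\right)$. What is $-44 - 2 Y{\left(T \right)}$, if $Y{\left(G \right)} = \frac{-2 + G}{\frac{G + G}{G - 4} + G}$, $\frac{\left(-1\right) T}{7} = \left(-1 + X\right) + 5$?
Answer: $- \frac{324}{7} \approx -46.286$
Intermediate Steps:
$X = 0$
$T = -28$ ($T = - 7 \left(\left(-1 + 0\right) + 5\right) = - 7 \left(-1 + 5\right) = \left(-7\right) 4 = -28$)
$Y{\left(G \right)} = \frac{-2 + G}{G + \frac{2 G}{-4 + G}}$ ($Y{\left(G \right)} = \frac{-2 + G}{\frac{2 G}{-4 + G} + G} = \frac{-2 + G}{G + \frac{2 G}{-4 + G}}$)
$-44 - 2 Y{\left(T \right)} = -44 - 2 \frac{-4 - 28}{-28} = -44 - 2 \left(\left(- \frac{1}{28}\right) \left(-32\right)\right) = -44 - \frac{16}{7} = - \frac{324}{7}$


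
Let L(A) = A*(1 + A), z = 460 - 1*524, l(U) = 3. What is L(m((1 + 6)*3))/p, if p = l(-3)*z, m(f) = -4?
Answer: -1/16 ≈ -0.062500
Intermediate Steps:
z = -64 (z = 460 - 524 = -64)
p = -192 (p = 3*(-64) = -192)
L(m((1 + 6)*3))/p = -4*(1 - 4)/(-192) = -4*(-3)*(-1/192) = 12*(-1/192) = -1/16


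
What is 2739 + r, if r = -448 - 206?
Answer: 2085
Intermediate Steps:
r = -654
2739 + r = 2739 - 654 = 2085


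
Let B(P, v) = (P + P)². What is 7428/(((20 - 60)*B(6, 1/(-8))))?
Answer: -619/480 ≈ -1.2896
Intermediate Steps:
B(P, v) = 4*P² (B(P, v) = (2*P)² = 4*P²)
7428/(((20 - 60)*B(6, 1/(-8)))) = 7428/(((20 - 60)*(4*6²))) = 7428/((-160*36)) = 7428/((-40*144)) = 7428/(-5760) = 7428*(-1/5760) = -619/480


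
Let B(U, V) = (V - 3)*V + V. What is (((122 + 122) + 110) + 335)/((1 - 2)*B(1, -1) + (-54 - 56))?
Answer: -689/113 ≈ -6.0973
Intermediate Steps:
B(U, V) = V + V*(-3 + V) (B(U, V) = (-3 + V)*V + V = V*(-3 + V) + V = V + V*(-3 + V))
(((122 + 122) + 110) + 335)/((1 - 2)*B(1, -1) + (-54 - 56)) = (((122 + 122) + 110) + 335)/((1 - 2)*(-(-2 - 1)) + (-54 - 56)) = ((244 + 110) + 335)/(-(-1)*(-3) - 110) = (354 + 335)/(-1*3 - 110) = 689/(-3 - 110) = 689/(-113) = 689*(-1/113) = -689/113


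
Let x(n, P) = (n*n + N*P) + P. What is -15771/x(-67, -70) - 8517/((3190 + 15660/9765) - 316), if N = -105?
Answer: -3510281663/815991846 ≈ -4.3019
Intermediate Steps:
x(n, P) = n**2 - 104*P (x(n, P) = (n*n - 105*P) + P = (n**2 - 105*P) + P = n**2 - 104*P)
-15771/x(-67, -70) - 8517/((3190 + 15660/9765) - 316) = -15771/((-67)**2 - 104*(-70)) - 8517/((3190 + 15660/9765) - 316) = -15771/(4489 + 7280) - 8517/((3190 + 15660*(1/9765)) - 316) = -15771/11769 - 8517/((3190 + 348/217) - 316) = -15771*1/11769 - 8517/(692578/217 - 316) = -5257/3923 - 8517/624006/217 = -5257/3923 - 8517*217/624006 = -5257/3923 - 616063/208002 = -3510281663/815991846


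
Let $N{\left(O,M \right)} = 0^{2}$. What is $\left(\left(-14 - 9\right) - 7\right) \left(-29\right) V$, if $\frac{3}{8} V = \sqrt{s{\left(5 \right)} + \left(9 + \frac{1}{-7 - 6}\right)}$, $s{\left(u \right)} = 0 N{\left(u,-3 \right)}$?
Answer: $\frac{4640 \sqrt{377}}{13} \approx 6930.2$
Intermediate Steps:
$N{\left(O,M \right)} = 0$
$s{\left(u \right)} = 0$ ($s{\left(u \right)} = 0 \cdot 0 = 0$)
$V = \frac{16 \sqrt{377}}{39}$ ($V = \frac{8 \sqrt{0 + \left(9 + \frac{1}{-7 - 6}\right)}}{3} = \frac{8 \sqrt{0 + \left(9 + \frac{1}{-13}\right)}}{3} = \frac{8 \sqrt{0 + \left(9 - \frac{1}{13}\right)}}{3} = \frac{8 \sqrt{0 + \frac{116}{13}}}{3} = \frac{8 \sqrt{\frac{116}{13}}}{3} = \frac{8 \frac{2 \sqrt{377}}{13}}{3} = \frac{16 \sqrt{377}}{39} \approx 7.9657$)
$\left(\left(-14 - 9\right) - 7\right) \left(-29\right) V = \left(\left(-14 - 9\right) - 7\right) \left(-29\right) \frac{16 \sqrt{377}}{39} = \left(-23 - 7\right) \left(-29\right) \frac{16 \sqrt{377}}{39} = \left(-30\right) \left(-29\right) \frac{16 \sqrt{377}}{39} = 870 \frac{16 \sqrt{377}}{39} = \frac{4640 \sqrt{377}}{13}$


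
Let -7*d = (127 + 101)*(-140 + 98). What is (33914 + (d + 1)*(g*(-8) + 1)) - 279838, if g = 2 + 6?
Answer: -332171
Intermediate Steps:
d = 1368 (d = -(127 + 101)*(-140 + 98)/7 = -228*(-42)/7 = -⅐*(-9576) = 1368)
g = 8
(33914 + (d + 1)*(g*(-8) + 1)) - 279838 = (33914 + (1368 + 1)*(8*(-8) + 1)) - 279838 = (33914 + 1369*(-64 + 1)) - 279838 = (33914 + 1369*(-63)) - 279838 = (33914 - 86247) - 279838 = -52333 - 279838 = -332171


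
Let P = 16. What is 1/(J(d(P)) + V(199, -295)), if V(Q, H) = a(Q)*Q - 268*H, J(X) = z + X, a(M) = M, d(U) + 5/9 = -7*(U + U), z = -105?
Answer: 9/1064983 ≈ 8.4508e-6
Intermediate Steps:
d(U) = -5/9 - 14*U (d(U) = -5/9 - 7*(U + U) = -5/9 - 14*U)
J(X) = -105 + X
V(Q, H) = Q² - 268*H (V(Q, H) = Q*Q - 268*H = Q² - 268*H)
1/(J(d(P)) + V(199, -295)) = 1/((-105 + (-5/9 - 14*16)) + (199² - 268*(-295))) = 1/((-105 + (-5/9 - 224)) + (39601 + 79060)) = 1/((-105 - 2021/9) + 118661) = 1/(-2966/9 + 118661) = 1/(1064983/9) = 9/1064983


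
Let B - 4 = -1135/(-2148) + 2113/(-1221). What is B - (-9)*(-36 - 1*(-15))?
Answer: -54261541/291412 ≈ -186.20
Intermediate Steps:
B = 815327/291412 (B = 4 + (-1135/(-2148) + 2113/(-1221)) = 4 + (-1135*(-1/2148) + 2113*(-1/1221)) = 4 + (1135/2148 - 2113/1221) = 4 - 350321/291412 = 815327/291412 ≈ 2.7979)
B - (-9)*(-36 - 1*(-15)) = 815327/291412 - (-9)*(-36 - 1*(-15)) = 815327/291412 - (-9)*(-36 + 15) = 815327/291412 - (-9)*(-21) = 815327/291412 - 1*189 = 815327/291412 - 189 = -54261541/291412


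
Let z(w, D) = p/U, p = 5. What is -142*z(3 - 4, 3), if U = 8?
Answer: -355/4 ≈ -88.750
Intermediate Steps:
z(w, D) = 5/8
-142*z(3 - 4, 3) = -142*5/8 = -355/4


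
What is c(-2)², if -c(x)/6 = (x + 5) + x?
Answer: 36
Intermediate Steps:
c(x) = -30 - 12*x (c(x) = -6*((x + 5) + x) = -6*((5 + x) + x) = -6*(5 + 2*x) = -30 - 12*x)
c(-2)² = (-30 - 12*(-2))² = (-30 + 24)² = (-6)² = 36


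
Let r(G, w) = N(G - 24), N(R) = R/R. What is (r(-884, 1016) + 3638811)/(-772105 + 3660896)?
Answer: 3638812/2888791 ≈ 1.2596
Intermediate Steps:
N(R) = 1
r(G, w) = 1
(r(-884, 1016) + 3638811)/(-772105 + 3660896) = (1 + 3638811)/(-772105 + 3660896) = 3638812/2888791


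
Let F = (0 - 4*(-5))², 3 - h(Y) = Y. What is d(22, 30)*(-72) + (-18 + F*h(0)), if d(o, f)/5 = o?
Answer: -6738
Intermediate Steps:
h(Y) = 3 - Y
d(o, f) = 5*o
F = 400 (F = (0 + 20)² = 20² = 400)
d(22, 30)*(-72) + (-18 + F*h(0)) = (5*22)*(-72) + (-18 + 400*(3 - 1*0)) = 110*(-72) + (-18 + 400*(3 + 0)) = -7920 + (-18 + 400*3) = -7920 + (-18 + 1200) = -7920 + 1182 = -6738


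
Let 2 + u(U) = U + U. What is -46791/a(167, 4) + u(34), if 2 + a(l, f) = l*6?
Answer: 19209/1000 ≈ 19.209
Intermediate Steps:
a(l, f) = -2 + 6*l (a(l, f) = -2 + l*6 = -2 + 6*l)
u(U) = -2 + 2*U (u(U) = -2 + (U + U) = -2 + 2*U)
-46791/a(167, 4) + u(34) = -46791/(-2 + 6*167) + (-2 + 2*34) = -46791/(-2 + 1002) + (-2 + 68) = -46791/1000 + 66 = 19209/1000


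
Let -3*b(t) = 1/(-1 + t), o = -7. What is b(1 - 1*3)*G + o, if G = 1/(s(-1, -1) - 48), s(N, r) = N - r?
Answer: -3025/432 ≈ -7.0023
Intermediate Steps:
b(t) = -1/(3*(-1 + t))
G = -1/48 (G = 1/((-1 - 1*(-1)) - 48) = 1/((-1 + 1) - 48) = 1/(0 - 48) = 1/(-48) = -1/48 ≈ -0.020833)
b(1 - 1*3)*G + o = -1/(-3 + 3*(1 - 1*3))*(-1/48) - 7 = -1/(-3 + 3*(1 - 3))*(-1/48) - 7 = -1/(-3 + 3*(-2))*(-1/48) - 7 = -1/(-3 - 6)*(-1/48) - 7 = -1/(-9)*(-1/48) - 7 = -1*(-⅑)*(-1/48) - 7 = (⅑)*(-1/48) - 7 = -1/432 - 7 = -3025/432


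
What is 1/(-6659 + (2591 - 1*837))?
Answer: -1/4905 ≈ -0.00020387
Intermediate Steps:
1/(-6659 + (2591 - 1*837)) = 1/(-6659 + (2591 - 837)) = 1/(-6659 + 1754) = 1/(-4905) = -1/4905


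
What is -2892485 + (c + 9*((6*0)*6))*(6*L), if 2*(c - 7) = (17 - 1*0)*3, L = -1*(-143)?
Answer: -2864600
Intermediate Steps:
L = 143
c = 65/2 (c = 7 + ((17 - 1*0)*3)/2 = 7 + ((17 + 0)*3)/2 = 7 + (17*3)/2 = 7 + (1/2)*51 = 7 + 51/2 = 65/2 ≈ 32.500)
-2892485 + (c + 9*((6*0)*6))*(6*L) = -2892485 + (65/2 + 9*((6*0)*6))*(6*143) = -2892485 + (65/2 + 9*(0*6))*858 = -2892485 + (65/2 + 9*0)*858 = -2892485 + (65/2 + 0)*858 = -2892485 + (65/2)*858 = -2892485 + 27885 = -2864600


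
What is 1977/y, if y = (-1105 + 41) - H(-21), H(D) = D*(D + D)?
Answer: -1977/1946 ≈ -1.0159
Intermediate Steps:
H(D) = 2*D² (H(D) = D*(2*D) = 2*D²)
y = -1946 (y = (-1105 + 41) - 2*(-21)² = -1064 - 2*441 = -1064 - 1*882 = -1064 - 882 = -1946)
1977/y = 1977/(-1946) = 1977*(-1/1946) = -1977/1946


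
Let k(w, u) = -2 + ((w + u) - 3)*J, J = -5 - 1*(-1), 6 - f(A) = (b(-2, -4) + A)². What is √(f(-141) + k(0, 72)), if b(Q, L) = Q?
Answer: I*√20721 ≈ 143.95*I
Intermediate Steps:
f(A) = 6 - (-2 + A)²
J = -4 (J = -5 + 1 = -4)
k(w, u) = 10 - 4*u - 4*w (k(w, u) = -2 + ((w + u) - 3)*(-4) = -2 + ((u + w) - 3)*(-4) = -2 + (-3 + u + w)*(-4) = -2 + (12 - 4*u - 4*w) = 10 - 4*u - 4*w)
√(f(-141) + k(0, 72)) = √((6 - (-2 - 141)²) + (10 - 4*72 - 4*0)) = √((6 - 1*(-143)²) + (10 - 288 + 0)) = √((6 - 1*20449) - 278) = √((6 - 20449) - 278) = √(-20443 - 278) = √(-20721) = I*√20721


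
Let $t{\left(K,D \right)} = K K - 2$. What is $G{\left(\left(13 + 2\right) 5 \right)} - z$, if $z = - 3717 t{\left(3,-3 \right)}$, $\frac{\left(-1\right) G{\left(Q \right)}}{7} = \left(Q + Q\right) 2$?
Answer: $23919$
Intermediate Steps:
$t{\left(K,D \right)} = -2 + K^{2}$ ($t{\left(K,D \right)} = K^{2} - 2 = -2 + K^{2}$)
$G{\left(Q \right)} = - 28 Q$ ($G{\left(Q \right)} = - 7 \left(Q + Q\right) 2 = - 7 \cdot 2 Q 2 = - 7 \cdot 4 Q = - 28 Q$)
$z = -26019$ ($z = - 3717 \left(-2 + 3^{2}\right) = - 3717 \left(-2 + 9\right) = \left(-3717\right) 7 = -26019$)
$G{\left(\left(13 + 2\right) 5 \right)} - z = - 28 \left(13 + 2\right) 5 - -26019 = - 28 \cdot 15 \cdot 5 + 26019 = \left(-28\right) 75 + 26019 = -2100 + 26019 = 23919$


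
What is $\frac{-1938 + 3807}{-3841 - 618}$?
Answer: $- \frac{267}{637} \approx -0.41915$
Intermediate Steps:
$\frac{-1938 + 3807}{-3841 - 618} = \frac{1869}{-4459} = 1869 \left(- \frac{1}{4459}\right) = - \frac{267}{637}$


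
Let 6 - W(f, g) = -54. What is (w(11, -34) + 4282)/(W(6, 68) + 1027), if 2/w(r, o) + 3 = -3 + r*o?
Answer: 813579/206530 ≈ 3.9393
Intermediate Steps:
W(f, g) = 60 (W(f, g) = 6 - 1*(-54) = 6 + 54 = 60)
w(r, o) = 2/(-6 + o*r) (w(r, o) = 2/(-3 + (-3 + r*o)) = 2/(-3 + (-3 + o*r)) = 2/(-6 + o*r))
(w(11, -34) + 4282)/(W(6, 68) + 1027) = (2/(-6 - 34*11) + 4282)/(60 + 1027) = (2/(-6 - 374) + 4282)/1087 = (2/(-380) + 4282)*(1/1087) = (2*(-1/380) + 4282)*(1/1087) = (-1/190 + 4282)*(1/1087) = (813579/190)*(1/1087) = 813579/206530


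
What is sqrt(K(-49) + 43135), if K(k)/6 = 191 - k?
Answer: 5*sqrt(1783) ≈ 211.13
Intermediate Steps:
K(k) = 1146 - 6*k (K(k) = 6*(191 - k) = 1146 - 6*k)
sqrt(K(-49) + 43135) = sqrt((1146 - 6*(-49)) + 43135) = sqrt((1146 + 294) + 43135) = sqrt(1440 + 43135) = sqrt(44575) = 5*sqrt(1783)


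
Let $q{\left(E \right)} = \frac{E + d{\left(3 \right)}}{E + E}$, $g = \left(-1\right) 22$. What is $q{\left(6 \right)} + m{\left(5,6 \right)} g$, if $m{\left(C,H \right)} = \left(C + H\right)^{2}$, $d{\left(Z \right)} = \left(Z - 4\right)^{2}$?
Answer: $- \frac{31937}{12} \approx -2661.4$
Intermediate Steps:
$g = -22$
$d{\left(Z \right)} = \left(-4 + Z\right)^{2}$
$q{\left(E \right)} = \frac{1 + E}{2 E}$ ($q{\left(E \right)} = \frac{E + \left(-4 + 3\right)^{2}}{E + E} = \frac{E + \left(-1\right)^{2}}{2 E} = \left(E + 1\right) \frac{1}{2 E} = \left(1 + E\right) \frac{1}{2 E} = \frac{1 + E}{2 E}$)
$q{\left(6 \right)} + m{\left(5,6 \right)} g = \frac{1 + 6}{2 \cdot 6} + \left(5 + 6\right)^{2} \left(-22\right) = \frac{1}{2} \cdot \frac{1}{6} \cdot 7 + 11^{2} \left(-22\right) = \frac{7}{12} + 121 \left(-22\right) = \frac{7}{12} - 2662 = - \frac{31937}{12}$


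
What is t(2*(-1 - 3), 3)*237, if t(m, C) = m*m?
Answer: 15168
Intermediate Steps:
t(m, C) = m²
t(2*(-1 - 3), 3)*237 = (2*(-1 - 3))²*237 = (2*(-4))²*237 = (-8)²*237 = 64*237 = 15168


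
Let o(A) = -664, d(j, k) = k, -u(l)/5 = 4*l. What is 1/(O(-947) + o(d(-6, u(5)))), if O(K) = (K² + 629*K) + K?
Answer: 1/299535 ≈ 3.3385e-6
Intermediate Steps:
u(l) = -20*l
O(K) = K² + 630*K
1/(O(-947) + o(d(-6, u(5)))) = 1/(-947*(630 - 947) - 664) = 1/(-947*(-317) - 664) = 1/(300199 - 664) = 1/299535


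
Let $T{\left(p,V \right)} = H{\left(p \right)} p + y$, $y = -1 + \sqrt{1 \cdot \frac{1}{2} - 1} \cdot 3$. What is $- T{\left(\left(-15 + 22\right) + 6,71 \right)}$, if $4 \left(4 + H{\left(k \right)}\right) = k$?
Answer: $\frac{43}{4} - \frac{3 i \sqrt{2}}{2} \approx 10.75 - 2.1213 i$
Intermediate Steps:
$H{\left(k \right)} = -4 + \frac{k}{4}$
$y = -1 + \frac{3 i \sqrt{2}}{2}$ ($y = -1 + \sqrt{1 \cdot \frac{1}{2} - 1} \cdot 3 = -1 + \sqrt{\frac{1}{2} - 1} \cdot 3 = -1 + \sqrt{- \frac{1}{2}} \cdot 3 = -1 + \frac{i \sqrt{2}}{2} \cdot 3 = -1 + \frac{3 i \sqrt{2}}{2} \approx -1.0 + 2.1213 i$)
$T{\left(p,V \right)} = -1 + p \left(-4 + \frac{p}{4}\right) + \frac{3 i \sqrt{2}}{2}$ ($T{\left(p,V \right)} = \left(-4 + \frac{p}{4}\right) p - \left(1 - \frac{3 i \sqrt{2}}{2}\right) = p \left(-4 + \frac{p}{4}\right) - \left(1 - \frac{3 i \sqrt{2}}{2}\right) = -1 + p \left(-4 + \frac{p}{4}\right) + \frac{3 i \sqrt{2}}{2}$)
$- T{\left(\left(-15 + 22\right) + 6,71 \right)} = - (-1 + \frac{\left(\left(-15 + 22\right) + 6\right) \left(-16 + \left(\left(-15 + 22\right) + 6\right)\right)}{4} + \frac{3 i \sqrt{2}}{2}) = - (-1 + \frac{\left(7 + 6\right) \left(-16 + \left(7 + 6\right)\right)}{4} + \frac{3 i \sqrt{2}}{2}) = - (-1 + \frac{1}{4} \cdot 13 \left(-16 + 13\right) + \frac{3 i \sqrt{2}}{2}) = - (-1 + \frac{1}{4} \cdot 13 \left(-3\right) + \frac{3 i \sqrt{2}}{2}) = - (-1 - \frac{39}{4} + \frac{3 i \sqrt{2}}{2}) = - (- \frac{43}{4} + \frac{3 i \sqrt{2}}{2}) = \frac{43}{4} - \frac{3 i \sqrt{2}}{2}$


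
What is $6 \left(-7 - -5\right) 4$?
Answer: $-48$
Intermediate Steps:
$6 \left(-7 - -5\right) 4 = 6 \left(-7 + 5\right) 4 = 6 \left(-2\right) 4 = \left(-12\right) 4 = -48$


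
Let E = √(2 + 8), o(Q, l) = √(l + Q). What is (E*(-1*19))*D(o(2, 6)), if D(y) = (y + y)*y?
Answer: -304*√10 ≈ -961.33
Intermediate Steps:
o(Q, l) = √(Q + l)
D(y) = 2*y² (D(y) = (2*y)*y = 2*y²)
E = √10 ≈ 3.1623
(E*(-1*19))*D(o(2, 6)) = (√10*(-1*19))*(2*(√(2 + 6))²) = (√10*(-19))*(2*(√8)²) = (-19*√10)*(2*(2*√2)²) = (-19*√10)*(2*8) = -19*√10*16 = -304*√10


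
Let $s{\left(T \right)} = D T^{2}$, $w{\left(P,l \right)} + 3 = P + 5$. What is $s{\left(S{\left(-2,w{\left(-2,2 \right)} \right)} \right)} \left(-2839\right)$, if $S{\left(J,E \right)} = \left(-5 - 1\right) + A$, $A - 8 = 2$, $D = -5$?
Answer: $227120$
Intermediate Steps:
$A = 10$ ($A = 8 + 2 = 10$)
$w{\left(P,l \right)} = 2 + P$ ($w{\left(P,l \right)} = -3 + \left(P + 5\right) = -3 + \left(5 + P\right) = 2 + P$)
$S{\left(J,E \right)} = 4$ ($S{\left(J,E \right)} = \left(-5 - 1\right) + 10 = -6 + 10 = 4$)
$s{\left(T \right)} = - 5 T^{2}$
$s{\left(S{\left(-2,w{\left(-2,2 \right)} \right)} \right)} \left(-2839\right) = - 5 \cdot 4^{2} \left(-2839\right) = \left(-5\right) 16 \left(-2839\right) = \left(-80\right) \left(-2839\right) = 227120$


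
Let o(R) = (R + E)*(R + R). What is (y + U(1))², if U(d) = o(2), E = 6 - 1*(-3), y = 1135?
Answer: 1390041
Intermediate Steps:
E = 9 (E = 6 + 3 = 9)
o(R) = 2*R*(9 + R) (o(R) = (R + 9)*(R + R) = (9 + R)*(2*R) = 2*R*(9 + R))
U(d) = 44 (U(d) = 2*2*(9 + 2) = 2*2*11 = 44)
(y + U(1))² = (1135 + 44)² = 1179² = 1390041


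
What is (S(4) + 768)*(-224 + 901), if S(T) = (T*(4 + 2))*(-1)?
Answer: 503688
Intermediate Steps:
S(T) = -6*T (S(T) = (T*6)*(-1) = (6*T)*(-1) = -6*T)
(S(4) + 768)*(-224 + 901) = (-6*4 + 768)*(-224 + 901) = (-24 + 768)*677 = 744*677 = 503688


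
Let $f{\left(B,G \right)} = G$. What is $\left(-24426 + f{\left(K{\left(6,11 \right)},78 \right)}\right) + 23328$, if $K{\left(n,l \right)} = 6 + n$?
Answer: $-1020$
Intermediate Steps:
$\left(-24426 + f{\left(K{\left(6,11 \right)},78 \right)}\right) + 23328 = \left(-24426 + 78\right) + 23328 = -24348 + 23328 = -1020$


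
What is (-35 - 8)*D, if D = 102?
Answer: -4386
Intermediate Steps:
(-35 - 8)*D = (-35 - 8)*102 = -43*102 = -4386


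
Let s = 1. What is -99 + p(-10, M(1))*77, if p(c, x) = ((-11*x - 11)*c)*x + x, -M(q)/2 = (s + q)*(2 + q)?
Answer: 1117017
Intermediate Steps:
M(q) = -2*(1 + q)*(2 + q)
p(c, x) = x + c*x*(-11 - 11*x) (p(c, x) = ((-11 - 11*x)*c)*x + x = (c*(-11 - 11*x))*x + x = c*x*(-11 - 11*x) + x = x + c*x*(-11 - 11*x))
-99 + p(-10, M(1))*77 = -99 + ((-4 - 6*1 - 2*1**2)*(1 - 11*(-10) - 11*(-10)*(-4 - 6*1 - 2*1**2)))*77 = -99 + ((-4 - 6 - 2*1)*(1 + 110 - 11*(-10)*(-4 - 6 - 2*1)))*77 = -99 + ((-4 - 6 - 2)*(1 + 110 - 11*(-10)*(-4 - 6 - 2)))*77 = -99 - 12*(1 + 110 - 11*(-10)*(-12))*77 = -99 - 12*(1 + 110 - 1320)*77 = -99 - 12*(-1209)*77 = -99 + 14508*77 = -99 + 1117116 = 1117017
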